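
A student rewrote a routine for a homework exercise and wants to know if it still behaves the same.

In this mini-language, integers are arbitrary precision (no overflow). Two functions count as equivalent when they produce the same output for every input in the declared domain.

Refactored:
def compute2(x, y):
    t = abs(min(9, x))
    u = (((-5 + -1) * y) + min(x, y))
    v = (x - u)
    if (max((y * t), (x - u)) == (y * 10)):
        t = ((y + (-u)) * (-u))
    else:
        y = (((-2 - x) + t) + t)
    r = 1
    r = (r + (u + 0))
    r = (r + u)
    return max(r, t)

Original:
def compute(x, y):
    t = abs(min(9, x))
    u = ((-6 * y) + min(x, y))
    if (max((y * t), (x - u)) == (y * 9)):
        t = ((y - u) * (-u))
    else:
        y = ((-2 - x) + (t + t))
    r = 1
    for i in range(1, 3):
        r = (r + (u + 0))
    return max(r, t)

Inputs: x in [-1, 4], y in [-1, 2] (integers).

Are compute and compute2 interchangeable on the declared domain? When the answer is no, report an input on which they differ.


Evaluate both at x=4, y=1.
compute: t := 4 | u := -5 | (max((y * t), (x - u)) == (y * 9)): true | t := 30 | r := 1 | iter i=1: | r := -4 | iter i=2: | r := -9 | result 30
compute2: t := 4 | u := -5 | v := 9 | (max((y * t), (x - u)) == (y * 10)): false | y := 2 | r := 1 | r := -4 | r := -9 | result 4
30 against 4: the behavior changed.
verdict: not equivalent; witness: x=4, y=1


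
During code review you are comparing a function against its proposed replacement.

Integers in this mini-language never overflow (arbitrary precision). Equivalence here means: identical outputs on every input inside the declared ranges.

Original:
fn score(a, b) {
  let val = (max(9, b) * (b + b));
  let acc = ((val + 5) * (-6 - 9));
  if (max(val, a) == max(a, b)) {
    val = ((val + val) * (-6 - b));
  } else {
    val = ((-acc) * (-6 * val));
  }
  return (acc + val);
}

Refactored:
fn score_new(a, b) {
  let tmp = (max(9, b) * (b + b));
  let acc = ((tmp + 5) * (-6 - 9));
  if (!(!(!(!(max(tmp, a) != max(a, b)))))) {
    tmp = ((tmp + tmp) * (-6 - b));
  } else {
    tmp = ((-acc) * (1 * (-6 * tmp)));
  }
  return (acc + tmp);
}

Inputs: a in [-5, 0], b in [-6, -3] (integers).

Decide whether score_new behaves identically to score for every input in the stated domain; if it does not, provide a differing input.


These are not equivalent — on a=-5, b=-6 the outputs split (1545 vs -999615).
score: val becomes -108; next acc becomes 1545; next (max(val, a) == max(a, b)) evaluates to true; next val becomes 0; next final value 1545
score_new: tmp becomes -108; next acc becomes 1545; next (!(!(!(!(max(tmp, a) != max(a, b)))))) evaluates to false; next tmp becomes -1001160; next final value -999615
verdict: not equivalent; witness: a=-5, b=-6


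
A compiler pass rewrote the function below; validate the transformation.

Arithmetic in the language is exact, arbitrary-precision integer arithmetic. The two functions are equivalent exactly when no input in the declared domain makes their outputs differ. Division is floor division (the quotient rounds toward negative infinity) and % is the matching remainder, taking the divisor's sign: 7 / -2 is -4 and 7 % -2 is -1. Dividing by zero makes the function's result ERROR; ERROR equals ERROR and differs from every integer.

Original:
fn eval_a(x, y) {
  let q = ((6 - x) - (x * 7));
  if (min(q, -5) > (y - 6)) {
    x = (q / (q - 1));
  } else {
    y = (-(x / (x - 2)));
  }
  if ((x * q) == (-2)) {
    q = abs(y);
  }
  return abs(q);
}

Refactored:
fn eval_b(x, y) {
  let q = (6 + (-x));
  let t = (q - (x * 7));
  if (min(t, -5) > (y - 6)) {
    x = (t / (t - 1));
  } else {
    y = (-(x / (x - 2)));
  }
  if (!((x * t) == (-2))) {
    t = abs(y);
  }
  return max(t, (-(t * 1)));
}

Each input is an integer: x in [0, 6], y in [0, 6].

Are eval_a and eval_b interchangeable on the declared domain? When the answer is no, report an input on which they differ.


On input x=0, y=0, eval_a returns 6 while eval_b returns 0.
verdict: not equivalent; witness: x=0, y=0


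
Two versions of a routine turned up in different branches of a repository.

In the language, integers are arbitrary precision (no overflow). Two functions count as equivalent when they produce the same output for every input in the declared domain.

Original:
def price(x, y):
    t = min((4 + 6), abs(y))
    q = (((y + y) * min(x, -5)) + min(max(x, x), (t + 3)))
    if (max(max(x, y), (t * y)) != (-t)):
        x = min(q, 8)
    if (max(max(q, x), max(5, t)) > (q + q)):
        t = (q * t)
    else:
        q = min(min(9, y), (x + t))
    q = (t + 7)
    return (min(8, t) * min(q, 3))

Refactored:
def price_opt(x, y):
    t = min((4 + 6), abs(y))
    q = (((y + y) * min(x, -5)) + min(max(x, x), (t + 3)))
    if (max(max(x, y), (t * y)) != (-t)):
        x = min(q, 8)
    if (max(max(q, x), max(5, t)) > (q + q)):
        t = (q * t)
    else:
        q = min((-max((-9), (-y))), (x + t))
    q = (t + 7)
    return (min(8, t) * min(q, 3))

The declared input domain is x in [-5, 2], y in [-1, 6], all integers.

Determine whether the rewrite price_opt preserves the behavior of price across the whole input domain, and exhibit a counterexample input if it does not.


Although min/max/abs usage differs, 64/64 inputs agree.
verdict: equivalent


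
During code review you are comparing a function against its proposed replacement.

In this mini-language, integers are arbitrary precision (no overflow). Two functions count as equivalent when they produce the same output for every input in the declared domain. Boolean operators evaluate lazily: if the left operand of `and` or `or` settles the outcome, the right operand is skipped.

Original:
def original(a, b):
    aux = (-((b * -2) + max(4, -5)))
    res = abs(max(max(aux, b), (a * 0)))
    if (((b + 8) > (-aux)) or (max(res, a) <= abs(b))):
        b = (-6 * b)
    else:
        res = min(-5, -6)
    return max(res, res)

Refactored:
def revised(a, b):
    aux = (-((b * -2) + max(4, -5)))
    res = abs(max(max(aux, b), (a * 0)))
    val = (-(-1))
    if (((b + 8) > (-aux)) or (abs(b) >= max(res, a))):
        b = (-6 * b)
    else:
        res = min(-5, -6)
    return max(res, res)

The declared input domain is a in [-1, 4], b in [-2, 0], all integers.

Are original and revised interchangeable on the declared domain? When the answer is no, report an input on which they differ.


Behavior is preserved: although comparison usage differs, constant usage differs, local variable names differ, statement counts differ, the outputs never diverge.
As a probe, take a=-1, b=0: original runs aux becomes -4; next res becomes 0; next (((b + 8) > (-aux)) or (max(res, a) <= abs(b))) evaluates to true; next b becomes 0; next final value 0; revised runs aux becomes -4; next res becomes 0; next val becomes 1; next (((b + 8) > (-aux)) or (abs(b) >= max(res, a))) evaluates to true; next b becomes 0; next final value 0; both end at 0.
Every one of the 18 inputs gives matching results.
verdict: equivalent


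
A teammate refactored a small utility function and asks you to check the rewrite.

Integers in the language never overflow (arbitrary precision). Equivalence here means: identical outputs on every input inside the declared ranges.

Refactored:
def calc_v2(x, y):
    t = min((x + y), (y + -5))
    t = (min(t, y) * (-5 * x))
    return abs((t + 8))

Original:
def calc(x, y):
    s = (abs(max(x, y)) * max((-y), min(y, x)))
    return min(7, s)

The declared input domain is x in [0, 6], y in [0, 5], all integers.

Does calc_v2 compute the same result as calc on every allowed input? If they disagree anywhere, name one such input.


Take x=0, y=0.
calc: s=0, then returns 0
calc_v2: t=-5, then t=0, then returns 8
0 != 8, so the rewrite changes behavior.
verdict: not equivalent; witness: x=0, y=0


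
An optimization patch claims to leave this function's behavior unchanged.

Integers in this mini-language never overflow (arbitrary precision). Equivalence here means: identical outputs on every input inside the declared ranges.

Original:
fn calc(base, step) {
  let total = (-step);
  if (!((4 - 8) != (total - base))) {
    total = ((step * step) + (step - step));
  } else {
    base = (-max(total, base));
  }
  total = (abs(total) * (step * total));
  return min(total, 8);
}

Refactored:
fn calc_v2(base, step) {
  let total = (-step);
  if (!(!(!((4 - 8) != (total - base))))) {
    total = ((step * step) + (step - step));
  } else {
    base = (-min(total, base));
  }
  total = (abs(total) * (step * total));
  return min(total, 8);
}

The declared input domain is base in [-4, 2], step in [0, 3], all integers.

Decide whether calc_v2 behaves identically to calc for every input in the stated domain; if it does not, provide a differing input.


The edit looks behavioral (`max(total, base)` became `min(total, base)`), but over these ranges it never changes the outcome; all 28 inputs agree.
verdict: equivalent


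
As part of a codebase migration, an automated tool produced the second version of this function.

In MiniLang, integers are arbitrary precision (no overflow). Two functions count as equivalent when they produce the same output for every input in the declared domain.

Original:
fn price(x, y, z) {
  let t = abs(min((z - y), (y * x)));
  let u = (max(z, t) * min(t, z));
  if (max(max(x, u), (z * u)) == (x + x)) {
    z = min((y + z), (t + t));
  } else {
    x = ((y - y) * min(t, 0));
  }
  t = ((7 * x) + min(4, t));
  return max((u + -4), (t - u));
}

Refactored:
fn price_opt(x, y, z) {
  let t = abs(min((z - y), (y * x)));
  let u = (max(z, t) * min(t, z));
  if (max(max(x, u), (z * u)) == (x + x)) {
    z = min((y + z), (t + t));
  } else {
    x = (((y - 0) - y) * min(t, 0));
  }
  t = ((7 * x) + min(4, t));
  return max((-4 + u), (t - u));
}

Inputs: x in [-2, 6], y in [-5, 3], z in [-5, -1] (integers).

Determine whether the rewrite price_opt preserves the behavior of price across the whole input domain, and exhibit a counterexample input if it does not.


This is a faithful refactor — constant usage differs, arithmetic usage differs, but the computed results match everywhere.
Spot check at x=-2, y=-2, z=-1 — price: t=1, then u=-1, then (max(max(x, u), (z * u)) == (x + x)) is false, then x=0, then t=1, then returns 2. price_opt: t=1, then u=-1, then (max(max(x, u), (z * u)) == (x + x)) is false, then x=0, then t=1, then returns 2. Both give 2.
Checked all 405 inputs in the declared domain: the outputs agree on every one.
verdict: equivalent


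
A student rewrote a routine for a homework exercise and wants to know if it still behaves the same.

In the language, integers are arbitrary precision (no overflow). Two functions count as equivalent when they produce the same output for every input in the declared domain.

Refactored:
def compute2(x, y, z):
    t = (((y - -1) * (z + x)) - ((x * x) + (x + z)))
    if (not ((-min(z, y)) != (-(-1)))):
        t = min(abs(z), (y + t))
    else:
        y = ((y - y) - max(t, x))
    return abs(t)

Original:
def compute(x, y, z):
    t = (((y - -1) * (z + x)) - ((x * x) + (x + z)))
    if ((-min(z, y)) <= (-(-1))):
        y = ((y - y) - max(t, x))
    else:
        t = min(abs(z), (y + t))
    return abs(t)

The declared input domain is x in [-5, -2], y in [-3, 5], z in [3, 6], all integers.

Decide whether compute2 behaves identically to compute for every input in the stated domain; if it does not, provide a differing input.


Not equivalent: x=-5, y=-3, z=3 separates them (22 vs 19).
compute: t := -19 | ((-min(z, y)) <= (-(-1))): false | t := -22 | result 22
compute2: t := -19 | (not ((-min(z, y)) != (-(-1)))): false | y := 5 | result 19
verdict: not equivalent; witness: x=-5, y=-3, z=3


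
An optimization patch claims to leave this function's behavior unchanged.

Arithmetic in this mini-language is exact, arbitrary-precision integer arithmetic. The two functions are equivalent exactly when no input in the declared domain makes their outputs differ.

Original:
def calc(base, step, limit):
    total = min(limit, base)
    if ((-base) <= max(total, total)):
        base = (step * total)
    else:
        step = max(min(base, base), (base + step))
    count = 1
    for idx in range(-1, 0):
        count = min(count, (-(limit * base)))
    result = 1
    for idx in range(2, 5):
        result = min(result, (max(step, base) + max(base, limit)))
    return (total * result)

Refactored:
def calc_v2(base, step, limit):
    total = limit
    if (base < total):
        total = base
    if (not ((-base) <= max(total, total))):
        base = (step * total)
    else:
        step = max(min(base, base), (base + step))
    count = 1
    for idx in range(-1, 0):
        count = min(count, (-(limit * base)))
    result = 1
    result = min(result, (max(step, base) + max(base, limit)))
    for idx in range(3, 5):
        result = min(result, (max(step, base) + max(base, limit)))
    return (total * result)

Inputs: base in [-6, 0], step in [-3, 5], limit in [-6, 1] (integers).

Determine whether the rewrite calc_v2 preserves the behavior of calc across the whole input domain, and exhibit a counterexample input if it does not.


There is a counterexample at base=-6, step=-3, limit=-6: 72 on one side, -6 on the other.
calc: total becomes -6; next ((-base) <= max(total, total)) evaluates to false; next step becomes -6; next count becomes 1; next at idx=-1:; next count becomes -36; next result becomes 1; next at idx=2:; next result becomes -12; next at idx=3:; next result becomes -12; next at idx=4:; next result becomes -12; next final value 72
calc_v2: total becomes -6; next (base < total) evaluates to false; next (not ((-base) <= max(total, total))) evaluates to true; next base becomes 18; next count becomes 1; next at idx=-1:; next count becomes 1; next result becomes 1; next result becomes 1; next at idx=3:; next result becomes 1; next at idx=4:; next result becomes 1; next final value -6
verdict: not equivalent; witness: base=-6, step=-3, limit=-6


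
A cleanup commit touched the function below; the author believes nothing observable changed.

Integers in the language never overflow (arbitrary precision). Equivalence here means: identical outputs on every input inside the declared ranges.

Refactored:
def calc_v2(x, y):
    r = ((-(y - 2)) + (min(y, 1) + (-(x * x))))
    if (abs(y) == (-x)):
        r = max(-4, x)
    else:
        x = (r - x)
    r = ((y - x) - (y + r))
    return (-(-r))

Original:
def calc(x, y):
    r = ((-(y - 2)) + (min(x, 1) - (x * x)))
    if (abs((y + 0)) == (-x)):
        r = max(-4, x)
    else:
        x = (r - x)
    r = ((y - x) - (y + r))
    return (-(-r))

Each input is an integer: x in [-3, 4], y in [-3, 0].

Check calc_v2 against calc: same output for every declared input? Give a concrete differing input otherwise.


At x=-3, y=-2: calc gives 13, calc_v2 gives 11.
verdict: not equivalent; witness: x=-3, y=-2


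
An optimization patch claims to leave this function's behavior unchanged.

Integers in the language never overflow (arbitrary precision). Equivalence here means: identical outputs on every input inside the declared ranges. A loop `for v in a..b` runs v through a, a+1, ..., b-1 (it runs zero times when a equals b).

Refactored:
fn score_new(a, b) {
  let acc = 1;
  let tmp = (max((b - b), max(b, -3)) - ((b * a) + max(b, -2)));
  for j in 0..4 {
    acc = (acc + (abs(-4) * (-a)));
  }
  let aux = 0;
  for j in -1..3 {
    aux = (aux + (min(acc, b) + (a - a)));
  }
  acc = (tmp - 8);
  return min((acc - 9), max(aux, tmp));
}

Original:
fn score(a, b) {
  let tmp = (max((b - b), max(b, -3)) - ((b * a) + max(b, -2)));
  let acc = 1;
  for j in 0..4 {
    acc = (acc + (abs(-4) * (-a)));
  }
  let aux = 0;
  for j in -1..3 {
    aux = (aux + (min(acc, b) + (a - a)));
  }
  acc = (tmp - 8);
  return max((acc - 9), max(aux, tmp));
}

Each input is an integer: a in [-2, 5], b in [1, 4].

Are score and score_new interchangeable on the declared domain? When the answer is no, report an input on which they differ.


Not equivalent: a=-2, b=1 separates them (4 vs -15).
score: tmp becomes 2; next acc becomes 1; next at j=0:; next acc becomes 9; next at j=1:; next acc becomes 17; next at j=2:; next acc becomes 25; next at j=3:; next acc becomes 33; next aux becomes 0; next at j=-1:; next aux becomes 1; next at j=0:; next aux becomes 2; next at j=1:; next aux becomes 3; next at j=2:; next aux becomes 4; next acc becomes -6; next final value 4
score_new: acc becomes 1; next tmp becomes 2; next at j=0:; next acc becomes 9; next at j=1:; next acc becomes 17; next at j=2:; next acc becomes 25; next at j=3:; next acc becomes 33; next aux becomes 0; next at j=-1:; next aux becomes 1; next at j=0:; next aux becomes 2; next at j=1:; next aux becomes 3; next at j=2:; next aux becomes 4; next acc becomes -6; next final value -15
verdict: not equivalent; witness: a=-2, b=1


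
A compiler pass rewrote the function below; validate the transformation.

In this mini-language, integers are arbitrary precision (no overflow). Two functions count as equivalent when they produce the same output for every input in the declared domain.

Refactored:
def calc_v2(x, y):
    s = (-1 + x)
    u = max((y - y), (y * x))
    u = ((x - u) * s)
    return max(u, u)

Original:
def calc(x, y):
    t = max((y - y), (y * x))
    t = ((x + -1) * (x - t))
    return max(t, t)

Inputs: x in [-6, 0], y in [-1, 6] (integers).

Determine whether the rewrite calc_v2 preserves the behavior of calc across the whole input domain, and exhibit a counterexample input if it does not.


Differences: local variable names differ, plus statement counts differ — yet all 56 inputs agree.
verdict: equivalent


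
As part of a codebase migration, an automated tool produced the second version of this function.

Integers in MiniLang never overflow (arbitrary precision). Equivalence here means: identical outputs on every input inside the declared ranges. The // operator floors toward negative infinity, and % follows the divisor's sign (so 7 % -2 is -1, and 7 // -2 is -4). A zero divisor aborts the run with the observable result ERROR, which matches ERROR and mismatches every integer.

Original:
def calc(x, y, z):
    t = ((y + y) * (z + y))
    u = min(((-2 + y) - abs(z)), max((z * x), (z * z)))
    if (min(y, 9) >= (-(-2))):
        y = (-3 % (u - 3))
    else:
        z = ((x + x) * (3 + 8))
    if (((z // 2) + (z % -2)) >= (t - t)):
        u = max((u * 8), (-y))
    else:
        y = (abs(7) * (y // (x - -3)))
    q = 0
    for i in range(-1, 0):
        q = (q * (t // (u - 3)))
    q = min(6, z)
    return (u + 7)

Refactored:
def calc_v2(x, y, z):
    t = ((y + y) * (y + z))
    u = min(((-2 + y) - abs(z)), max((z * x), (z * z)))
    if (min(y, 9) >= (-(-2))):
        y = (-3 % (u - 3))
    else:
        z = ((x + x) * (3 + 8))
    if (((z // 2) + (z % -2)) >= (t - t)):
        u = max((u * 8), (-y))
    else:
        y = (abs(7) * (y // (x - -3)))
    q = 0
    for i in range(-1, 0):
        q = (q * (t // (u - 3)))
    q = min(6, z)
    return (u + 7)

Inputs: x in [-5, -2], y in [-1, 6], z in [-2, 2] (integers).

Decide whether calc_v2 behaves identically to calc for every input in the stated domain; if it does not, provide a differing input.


The two versions differ — the changes include same computation, different form.
As a probe, take x=-4, y=5, z=0: calc runs t = 50; u = 0; (min(y, 9) >= (-(-2))) -> true; y = 0; (((z // 2) + (z % -2)) >= (t - t)) -> true; u = 0; q = 0; [i=-1]; q = 0; q = 0; return 7; calc_v2 runs t = 50; u = 0; (min(y, 9) >= (-(-2))) -> true; y = 0; (((z // 2) + (z % -2)) >= (t - t)) -> true; u = 0; q = 0; [i=-1]; q = 0; q = 0; return 7; both end at 7.
An exhaustive pass over the 160 declared inputs shows identical outputs.
verdict: equivalent


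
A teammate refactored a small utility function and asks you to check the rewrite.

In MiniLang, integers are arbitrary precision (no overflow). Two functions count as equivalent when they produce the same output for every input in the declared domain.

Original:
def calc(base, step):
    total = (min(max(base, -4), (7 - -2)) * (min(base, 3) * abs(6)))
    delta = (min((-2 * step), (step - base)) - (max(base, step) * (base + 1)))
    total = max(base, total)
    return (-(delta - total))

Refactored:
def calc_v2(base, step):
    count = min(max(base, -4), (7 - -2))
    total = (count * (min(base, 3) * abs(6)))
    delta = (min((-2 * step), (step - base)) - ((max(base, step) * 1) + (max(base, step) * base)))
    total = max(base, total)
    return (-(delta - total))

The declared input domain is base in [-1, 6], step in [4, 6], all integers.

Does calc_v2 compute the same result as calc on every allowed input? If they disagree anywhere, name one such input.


Reading the diff, among the changes: statement counts differ; also min/max/abs usage differs; also local variable names differ; also arithmetic usage differs.
As a probe, take base=-1, step=4: calc runs total = 6; delta = -8; total = 6; return 14; calc_v2 runs count = -1; total = 6; delta = -8; total = 6; return 14; both end at 14.
Sweeping the whole domain (24 inputs) finds no disagreement.
verdict: equivalent


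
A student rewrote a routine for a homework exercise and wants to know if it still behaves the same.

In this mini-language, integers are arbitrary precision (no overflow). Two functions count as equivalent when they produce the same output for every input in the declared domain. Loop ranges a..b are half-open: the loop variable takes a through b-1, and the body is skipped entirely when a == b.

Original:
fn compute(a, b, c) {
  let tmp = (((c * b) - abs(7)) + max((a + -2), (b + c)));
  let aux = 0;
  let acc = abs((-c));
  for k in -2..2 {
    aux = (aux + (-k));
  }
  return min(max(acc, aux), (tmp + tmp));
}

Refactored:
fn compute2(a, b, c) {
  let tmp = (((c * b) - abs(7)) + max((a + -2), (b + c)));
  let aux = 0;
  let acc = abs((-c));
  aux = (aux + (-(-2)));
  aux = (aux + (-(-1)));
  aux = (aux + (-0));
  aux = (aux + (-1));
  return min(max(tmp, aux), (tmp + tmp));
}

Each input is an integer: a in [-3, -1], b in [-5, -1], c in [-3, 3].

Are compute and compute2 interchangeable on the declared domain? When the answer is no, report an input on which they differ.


Evaluate both at a=-2, b=-5, c=-3.
compute: tmp=4, then aux=0, then acc=3, then (k=-2), then aux=2, then (k=-1), then aux=3, then (k=0), then aux=3, then (k=1), then aux=2, then returns 3
compute2: tmp=4, then aux=0, then acc=3, then aux=2, then aux=3, then aux=3, then aux=2, then returns 4
3 vs 4 — the two versions disagree here.
verdict: not equivalent; witness: a=-2, b=-5, c=-3


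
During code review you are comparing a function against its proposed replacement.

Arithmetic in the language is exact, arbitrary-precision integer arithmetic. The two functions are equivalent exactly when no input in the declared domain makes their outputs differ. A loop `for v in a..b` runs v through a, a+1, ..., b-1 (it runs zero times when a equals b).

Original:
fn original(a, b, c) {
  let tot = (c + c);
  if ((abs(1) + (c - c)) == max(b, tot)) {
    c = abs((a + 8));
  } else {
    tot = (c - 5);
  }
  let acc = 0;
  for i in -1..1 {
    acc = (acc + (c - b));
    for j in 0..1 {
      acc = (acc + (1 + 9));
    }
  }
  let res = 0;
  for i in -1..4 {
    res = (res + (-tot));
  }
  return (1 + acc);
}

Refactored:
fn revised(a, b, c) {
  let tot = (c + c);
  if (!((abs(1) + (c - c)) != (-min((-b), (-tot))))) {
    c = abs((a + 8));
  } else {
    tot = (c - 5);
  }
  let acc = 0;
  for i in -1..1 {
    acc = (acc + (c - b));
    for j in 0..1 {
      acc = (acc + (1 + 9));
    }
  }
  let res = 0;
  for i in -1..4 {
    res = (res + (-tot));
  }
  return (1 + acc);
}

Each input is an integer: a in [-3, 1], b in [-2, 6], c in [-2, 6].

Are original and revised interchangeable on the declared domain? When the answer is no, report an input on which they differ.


This is a faithful refactor — boolean connective usage differs; comparison usage differs; min/max/abs usage differs, but the computed results match everywhere.
Tracing a=0, b=0, c=5: original: tot=10, then ((abs(1) + (c - c)) == max(b, tot)) is false, then tot=0, then acc=0, then (i=-1), then acc=5, then (j=0), then acc=15, then (i=0), then acc=20, then (j=0), then acc=30, then res=0, then (i=-1), then res=0, then (i=0), then res=0, then (i=1), then res=0, then (i=2), then res=0, then (i=3), then res=0, then returns 31 | revised: tot=10, then (!((abs(1) + (c - c)) != (-min((-b), (-tot))))) is false, then tot=0, then acc=0, then (i=-1), then acc=5, then (j=0), then acc=15, then (i=0), then acc=20, then (j=0), then acc=30, then res=0, then (i=-1), then res=0, then (i=0), then res=0, then (i=1), then res=0, then (i=2), then res=0, then (i=3), then res=0, then returns 31 — matching result 31.
Sweeping the whole domain (405 inputs) finds no disagreement.
verdict: equivalent


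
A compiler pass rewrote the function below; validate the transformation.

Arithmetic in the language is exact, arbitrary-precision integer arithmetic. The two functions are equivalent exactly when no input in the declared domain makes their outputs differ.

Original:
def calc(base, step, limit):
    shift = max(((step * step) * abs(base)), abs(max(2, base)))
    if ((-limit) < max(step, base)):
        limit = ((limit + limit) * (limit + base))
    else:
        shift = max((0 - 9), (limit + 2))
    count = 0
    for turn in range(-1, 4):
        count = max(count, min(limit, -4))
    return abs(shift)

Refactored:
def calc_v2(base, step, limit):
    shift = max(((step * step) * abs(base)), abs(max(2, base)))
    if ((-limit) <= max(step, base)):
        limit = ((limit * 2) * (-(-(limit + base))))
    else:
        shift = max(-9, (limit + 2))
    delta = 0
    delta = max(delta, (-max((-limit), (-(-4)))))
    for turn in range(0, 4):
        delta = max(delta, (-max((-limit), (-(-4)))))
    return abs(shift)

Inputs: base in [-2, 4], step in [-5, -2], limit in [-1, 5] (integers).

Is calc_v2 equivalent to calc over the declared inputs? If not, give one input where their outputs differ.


The rewrite breaks on base=-2, step=-5, limit=2, where the results are 4 and 50.
calc: shift = 50; ((-limit) < max(step, base)) -> false; shift = 4; count = 0; [turn=-1]; count = 0; [turn=0]; count = 0; [turn=1]; count = 0; [turn=2]; count = 0; [turn=3]; count = 0; return 4
calc_v2: shift = 50; ((-limit) <= max(step, base)) -> true; limit = 0; delta = 0; delta = 0; [turn=0]; delta = 0; [turn=1]; delta = 0; [turn=2]; delta = 0; [turn=3]; delta = 0; return 50
verdict: not equivalent; witness: base=-2, step=-5, limit=2


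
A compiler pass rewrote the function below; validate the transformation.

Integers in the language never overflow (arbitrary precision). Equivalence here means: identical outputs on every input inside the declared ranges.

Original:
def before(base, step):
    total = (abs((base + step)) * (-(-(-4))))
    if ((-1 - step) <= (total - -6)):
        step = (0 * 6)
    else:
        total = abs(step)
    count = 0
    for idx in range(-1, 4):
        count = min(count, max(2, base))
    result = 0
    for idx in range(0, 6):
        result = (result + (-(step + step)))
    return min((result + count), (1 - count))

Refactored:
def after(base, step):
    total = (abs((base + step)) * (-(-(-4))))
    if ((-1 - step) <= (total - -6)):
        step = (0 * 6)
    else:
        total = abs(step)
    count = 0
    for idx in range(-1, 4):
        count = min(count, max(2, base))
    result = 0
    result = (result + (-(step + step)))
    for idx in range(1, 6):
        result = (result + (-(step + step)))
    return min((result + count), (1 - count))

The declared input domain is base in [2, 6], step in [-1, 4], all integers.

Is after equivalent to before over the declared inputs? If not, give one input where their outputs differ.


Equivalent — the differences include arithmetic usage differs; statement counts differ; loop structure differs, yet no declared input distinguishes the two.
As a probe, take base=5, step=3: before runs total=-32, then ((-1 - step) <= (total - -6)) is false, then total=3, then count=0, then (idx=-1), then count=0, then (idx=0), then count=0, then (idx=1), then count=0, then (idx=2), then count=0, then (idx=3), then count=0, then result=0, then (idx=0), then result=-6, then (idx=1), then result=-12, then (idx=2), then result=-18, then (idx=3), then result=-24, then (idx=4), then result=-30, then (idx=5), then result=-36, then returns -36; after runs total=-32, then ((-1 - step) <= (total - -6)) is false, then total=3, then count=0, then (idx=-1), then count=0, then (idx=0), then count=0, then (idx=1), then count=0, then (idx=2), then count=0, then (idx=3), then count=0, then result=0, then result=-6, then (idx=1), then result=-12, then (idx=2), then result=-18, then (idx=3), then result=-24, then (idx=4), then result=-30, then (idx=5), then result=-36, then returns -36; both end at -36.
An exhaustive pass over the 30 declared inputs shows identical outputs.
verdict: equivalent


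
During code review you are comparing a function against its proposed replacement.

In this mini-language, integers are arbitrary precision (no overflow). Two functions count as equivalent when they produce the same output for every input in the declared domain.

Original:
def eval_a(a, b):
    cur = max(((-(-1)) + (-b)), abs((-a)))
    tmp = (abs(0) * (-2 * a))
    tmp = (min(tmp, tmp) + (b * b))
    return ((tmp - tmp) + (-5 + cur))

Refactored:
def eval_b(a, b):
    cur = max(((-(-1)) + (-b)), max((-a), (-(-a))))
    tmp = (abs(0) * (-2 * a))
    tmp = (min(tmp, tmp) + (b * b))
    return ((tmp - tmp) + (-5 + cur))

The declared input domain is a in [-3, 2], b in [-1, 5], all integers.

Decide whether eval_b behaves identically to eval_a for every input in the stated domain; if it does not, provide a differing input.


Although min/max/abs usage differs, 42/42 inputs agree.
verdict: equivalent


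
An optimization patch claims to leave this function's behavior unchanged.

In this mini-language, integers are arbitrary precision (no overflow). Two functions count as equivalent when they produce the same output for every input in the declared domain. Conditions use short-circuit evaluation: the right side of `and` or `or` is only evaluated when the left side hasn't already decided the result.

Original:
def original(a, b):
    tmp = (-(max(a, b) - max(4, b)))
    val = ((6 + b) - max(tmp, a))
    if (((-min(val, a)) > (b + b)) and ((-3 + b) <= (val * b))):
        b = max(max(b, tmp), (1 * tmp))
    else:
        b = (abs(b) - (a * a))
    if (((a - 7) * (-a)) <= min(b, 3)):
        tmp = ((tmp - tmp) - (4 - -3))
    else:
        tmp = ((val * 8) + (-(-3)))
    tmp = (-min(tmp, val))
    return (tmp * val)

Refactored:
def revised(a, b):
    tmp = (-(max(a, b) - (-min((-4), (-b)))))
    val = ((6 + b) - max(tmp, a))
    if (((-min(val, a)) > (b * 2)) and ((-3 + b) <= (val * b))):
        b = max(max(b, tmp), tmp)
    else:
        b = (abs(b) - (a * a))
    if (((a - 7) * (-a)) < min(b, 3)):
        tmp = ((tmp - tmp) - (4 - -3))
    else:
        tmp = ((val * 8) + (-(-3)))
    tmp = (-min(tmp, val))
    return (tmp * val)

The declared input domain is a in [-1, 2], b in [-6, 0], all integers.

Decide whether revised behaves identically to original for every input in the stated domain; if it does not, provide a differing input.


The rewrite breaks on a=0, b=0, where the results are 14 and -4.
original: tmp becomes 4; next val becomes 2; next (((-min(val, a)) > (b + b)) and ((-3 + b) <= (val * b))) evaluates to false; next b becomes 0; next (((a - 7) * (-a)) <= min(b, 3)) evaluates to true; next tmp becomes -7; next tmp becomes 7; next final value 14
revised: tmp becomes 4; next val becomes 2; next (((-min(val, a)) > (b * 2)) and ((-3 + b) <= (val * b))) evaluates to false; next b becomes 0; next (((a - 7) * (-a)) < min(b, 3)) evaluates to false; next tmp becomes 19; next tmp becomes -2; next final value -4
verdict: not equivalent; witness: a=0, b=0


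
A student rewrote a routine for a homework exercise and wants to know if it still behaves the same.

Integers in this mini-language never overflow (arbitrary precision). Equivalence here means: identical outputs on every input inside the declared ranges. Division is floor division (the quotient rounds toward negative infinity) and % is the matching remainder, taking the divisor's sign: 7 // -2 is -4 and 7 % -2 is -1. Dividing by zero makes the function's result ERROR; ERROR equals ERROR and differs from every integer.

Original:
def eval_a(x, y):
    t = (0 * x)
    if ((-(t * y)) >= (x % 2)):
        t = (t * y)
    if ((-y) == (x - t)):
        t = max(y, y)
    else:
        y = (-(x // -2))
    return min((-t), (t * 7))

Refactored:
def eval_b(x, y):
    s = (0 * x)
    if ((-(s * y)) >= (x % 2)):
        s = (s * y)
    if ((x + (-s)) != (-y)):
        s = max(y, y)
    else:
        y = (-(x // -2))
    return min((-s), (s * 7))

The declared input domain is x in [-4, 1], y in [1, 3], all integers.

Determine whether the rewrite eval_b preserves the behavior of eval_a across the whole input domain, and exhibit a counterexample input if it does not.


At x=-4, y=1: eval_a gives 0, eval_b gives -1.
verdict: not equivalent; witness: x=-4, y=1


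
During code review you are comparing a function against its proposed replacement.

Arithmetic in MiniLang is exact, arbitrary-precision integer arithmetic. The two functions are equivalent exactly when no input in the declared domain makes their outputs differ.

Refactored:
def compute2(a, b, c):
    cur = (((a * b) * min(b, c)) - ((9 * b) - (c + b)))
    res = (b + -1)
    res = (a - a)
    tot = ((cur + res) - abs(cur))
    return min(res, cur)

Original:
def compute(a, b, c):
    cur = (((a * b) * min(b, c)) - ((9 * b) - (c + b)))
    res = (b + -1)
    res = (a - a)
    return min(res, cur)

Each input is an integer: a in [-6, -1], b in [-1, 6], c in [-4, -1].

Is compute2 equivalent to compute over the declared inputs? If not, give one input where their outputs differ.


Differences: min/max/abs usage differs; and local variable names differ; and statement counts differ; and arithmetic usage differs — yet all 192 inputs agree.
verdict: equivalent


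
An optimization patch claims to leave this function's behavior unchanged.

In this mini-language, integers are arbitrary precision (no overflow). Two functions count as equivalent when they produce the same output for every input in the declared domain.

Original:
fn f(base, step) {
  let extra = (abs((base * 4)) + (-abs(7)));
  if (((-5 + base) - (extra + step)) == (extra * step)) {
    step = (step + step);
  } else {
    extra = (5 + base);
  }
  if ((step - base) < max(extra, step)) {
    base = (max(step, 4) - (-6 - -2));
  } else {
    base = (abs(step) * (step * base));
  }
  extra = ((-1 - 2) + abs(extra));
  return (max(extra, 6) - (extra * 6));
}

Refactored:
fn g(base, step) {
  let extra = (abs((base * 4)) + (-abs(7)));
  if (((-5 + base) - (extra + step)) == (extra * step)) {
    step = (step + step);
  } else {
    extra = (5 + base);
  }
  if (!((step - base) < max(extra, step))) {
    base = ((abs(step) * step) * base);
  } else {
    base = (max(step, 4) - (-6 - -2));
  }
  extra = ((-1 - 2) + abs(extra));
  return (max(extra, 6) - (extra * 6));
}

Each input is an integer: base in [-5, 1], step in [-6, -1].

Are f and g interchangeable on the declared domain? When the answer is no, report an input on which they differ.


Changes here: boolean connective usage differs; the full 42-point sweep finds no disagreement.
verdict: equivalent


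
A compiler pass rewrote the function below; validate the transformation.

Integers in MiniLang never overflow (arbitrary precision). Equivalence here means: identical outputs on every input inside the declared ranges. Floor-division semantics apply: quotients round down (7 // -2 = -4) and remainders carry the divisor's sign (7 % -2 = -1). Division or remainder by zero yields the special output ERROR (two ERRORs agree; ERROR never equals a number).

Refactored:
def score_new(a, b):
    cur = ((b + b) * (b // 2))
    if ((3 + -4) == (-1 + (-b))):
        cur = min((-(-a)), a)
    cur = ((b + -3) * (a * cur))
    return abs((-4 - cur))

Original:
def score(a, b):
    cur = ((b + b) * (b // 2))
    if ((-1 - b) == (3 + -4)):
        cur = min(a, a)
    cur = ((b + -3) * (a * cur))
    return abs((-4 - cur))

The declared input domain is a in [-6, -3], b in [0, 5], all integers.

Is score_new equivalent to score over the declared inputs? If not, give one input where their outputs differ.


This is a faithful refactor — arithmetic usage differs, but the computed results match everywhere.
Tracing a=-4, b=4: score: cur := 16 | ((-1 - b) == (3 + -4)): false | cur := -64 | result 60 | score_new: cur := 16 | ((3 + -4) == (-1 + (-b))): false | cur := -64 | result 60 — matching result 60.
Sweeping the whole domain (24 inputs) finds no disagreement.
verdict: equivalent


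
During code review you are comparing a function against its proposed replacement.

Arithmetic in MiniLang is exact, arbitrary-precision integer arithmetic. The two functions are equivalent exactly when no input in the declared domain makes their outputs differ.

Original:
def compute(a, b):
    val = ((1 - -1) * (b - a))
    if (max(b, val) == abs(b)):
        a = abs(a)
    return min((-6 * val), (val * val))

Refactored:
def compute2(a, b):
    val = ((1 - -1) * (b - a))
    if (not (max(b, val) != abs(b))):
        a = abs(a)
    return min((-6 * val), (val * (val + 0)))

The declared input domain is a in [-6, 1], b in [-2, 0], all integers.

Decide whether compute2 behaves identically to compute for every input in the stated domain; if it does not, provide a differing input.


Reading the diff, among the changes: constant usage differs; boolean connective usage differs; arithmetic usage differs; comparison usage differs.
One worked example (a=-2, b=-1) — compute: val := 2 | (max(b, val) == abs(b)): false | result -12; compute2: val := 2 | (not (max(b, val) != abs(b))): false | result -12; agreement on -12.
Sweeping the whole domain (24 inputs) finds no disagreement.
verdict: equivalent


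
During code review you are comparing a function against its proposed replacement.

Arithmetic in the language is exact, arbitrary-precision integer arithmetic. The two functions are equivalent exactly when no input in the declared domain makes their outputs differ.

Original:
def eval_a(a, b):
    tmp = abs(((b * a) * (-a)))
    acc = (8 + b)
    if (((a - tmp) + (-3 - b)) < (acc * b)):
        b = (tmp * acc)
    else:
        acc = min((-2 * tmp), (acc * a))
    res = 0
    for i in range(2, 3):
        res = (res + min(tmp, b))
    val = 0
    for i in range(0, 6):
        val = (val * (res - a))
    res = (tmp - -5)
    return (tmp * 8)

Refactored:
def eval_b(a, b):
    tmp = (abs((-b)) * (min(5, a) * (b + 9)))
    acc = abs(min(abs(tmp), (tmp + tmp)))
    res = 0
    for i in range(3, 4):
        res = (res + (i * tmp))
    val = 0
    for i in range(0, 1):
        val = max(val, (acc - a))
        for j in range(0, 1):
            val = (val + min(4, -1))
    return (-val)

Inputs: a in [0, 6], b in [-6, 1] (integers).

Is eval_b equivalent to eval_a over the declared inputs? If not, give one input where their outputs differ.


There is a counterexample at a=0, b=-6: 0 on one side, 1 on the other.
eval_a: tmp := 0 | acc := 2 | (((a - tmp) + (-3 - b)) < (acc * b)): false | acc := 0 | res := 0 | iter i=2: | res := -6 | val := 0 | iter i=0: | val := 0 | iter i=1: | val := 0 | iter i=2: | val := 0 | iter i=3: | val := 0 | iter i=4: | val := 0 | iter i=5: | val := 0 | res := 5 | result 0
eval_b: tmp := 0 | acc := 0 | res := 0 | iter i=3: | res := 0 | val := 0 | iter i=0: | val := 0 | iter j=0: | val := -1 | result 1
verdict: not equivalent; witness: a=0, b=-6


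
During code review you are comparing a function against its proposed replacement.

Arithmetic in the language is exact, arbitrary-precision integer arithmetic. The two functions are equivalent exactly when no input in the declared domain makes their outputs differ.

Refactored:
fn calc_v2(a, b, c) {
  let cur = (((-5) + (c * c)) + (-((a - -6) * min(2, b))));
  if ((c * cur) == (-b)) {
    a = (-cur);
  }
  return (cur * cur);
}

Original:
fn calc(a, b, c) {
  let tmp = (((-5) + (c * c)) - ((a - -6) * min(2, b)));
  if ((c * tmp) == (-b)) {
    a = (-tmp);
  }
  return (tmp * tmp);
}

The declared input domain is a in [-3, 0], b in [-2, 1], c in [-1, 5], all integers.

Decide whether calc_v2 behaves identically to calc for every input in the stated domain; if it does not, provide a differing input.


The two are interchangeable: arithmetic usage differs, and local variable names differ, and every declared input agrees.
As a probe, take a=0, b=0, c=3: calc runs tmp=4, then ((c * tmp) == (-b)) is false, then returns 16; calc_v2 runs cur=4, then ((c * cur) == (-b)) is false, then returns 16; both end at 16.
Sweeping the whole domain (112 inputs) finds no disagreement.
verdict: equivalent
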